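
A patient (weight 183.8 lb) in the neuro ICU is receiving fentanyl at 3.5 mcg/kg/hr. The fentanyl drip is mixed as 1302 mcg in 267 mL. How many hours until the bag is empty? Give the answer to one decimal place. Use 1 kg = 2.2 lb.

4.5 hours

Weight = 183.8 lb ÷ 2.2 lb/kg = 83.54545 kg
Dose = 3.5 mcg/kg/hr × 83.54545 kg = 292.4091 mcg/hr
Concentration = 1302 mcg ÷ 267 mL = 4.876404 mcg/mL
Rate = 292.4091 mcg/hr ÷ 4.876404 mcg/mL = 59.96408 mL/hr
Duration = 267 mL ÷ 59.96408 mL/hr = 4.452666 hr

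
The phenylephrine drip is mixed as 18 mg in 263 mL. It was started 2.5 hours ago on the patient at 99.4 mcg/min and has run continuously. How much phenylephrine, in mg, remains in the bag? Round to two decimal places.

3.09 mg

99.4 mcg/min × 60 min/hr = 5964 mcg/hr
Concentration = 18 mg ÷ 263 mL = 0.06844106 mg/mL = 68.44106 mcg/mL
Rate = 5964 mcg/hr ÷ 68.44106 mcg/mL = 87.14067 mL/hr
Volume infused = 87.14067 mL/hr × 2.5 hr = 217.8517 mL
Volume remaining = 263 − 217.8517 = 45.14833 mL
Drug remaining = 45.14833 mL × 68.44106 mcg/mL = 3090 mcg = 3.09 mg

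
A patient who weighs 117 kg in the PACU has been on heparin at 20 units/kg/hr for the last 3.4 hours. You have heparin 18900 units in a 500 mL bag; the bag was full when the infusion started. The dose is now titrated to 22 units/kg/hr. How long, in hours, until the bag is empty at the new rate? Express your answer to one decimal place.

4.3 hours

Initial rate:
Dose = 20 units/kg/hr × 117 kg = 2340 units/hr
Concentration = 18900 units ÷ 500 mL = 37.8 units/mL
Rate = 2340 units/hr ÷ 37.8 units/mL = 61.90476 mL/hr
Volume infused so far = 61.90476 mL/hr × 3.4 hr = 210.4762 mL
Volume remaining = 500 − 210.4762 = 289.5238 mL
New rate:
Dose = 22 units/kg/hr × 117 kg = 2574 units/hr
Rate = 2574 units/hr ÷ 37.8 units/mL = 68.09524 mL/hr
Time remaining = 289.5238 mL ÷ 68.09524 mL/hr = 4.251748 hr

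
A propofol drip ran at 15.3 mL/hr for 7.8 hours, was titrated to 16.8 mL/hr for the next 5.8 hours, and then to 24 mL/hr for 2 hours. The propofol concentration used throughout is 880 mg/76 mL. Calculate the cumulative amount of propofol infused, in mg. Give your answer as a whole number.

Concentration = 880 mg ÷ 76 mL = 11.57895 mg/mL
Stage 1: 15.3 mL/hr × 7.8 hr = 119.34 mL → 119.34 mL × 11.57895 mg/mL = 1381.832 mg
Stage 2: 16.8 mL/hr × 5.8 hr = 97.44 mL → 97.44 mL × 11.57895 mg/mL = 1128.253 mg
Stage 3: 24 mL/hr × 2 hr = 48 mL → 48 mL × 11.57895 mg/mL = 555.7895 mg
Total = 1381.832 + 1128.253 + 555.7895 = 3065.874 mg

3066 mg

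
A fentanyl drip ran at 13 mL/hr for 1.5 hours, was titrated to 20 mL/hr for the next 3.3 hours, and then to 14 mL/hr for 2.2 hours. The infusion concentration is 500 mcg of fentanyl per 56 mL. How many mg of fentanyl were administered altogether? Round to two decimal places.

Concentration = 500 mcg ÷ 56 mL = 8.928571 mcg/mL
Stage 1: 13 mL/hr × 1.5 hr = 19.5 mL → 19.5 mL × 8.928571 mcg/mL = 174.1071 mcg
Stage 2: 20 mL/hr × 3.3 hr = 66 mL → 66 mL × 8.928571 mcg/mL = 589.2857 mcg
Stage 3: 14 mL/hr × 2.2 hr = 30.8 mL → 30.8 mL × 8.928571 mcg/mL = 275 mcg
Total = 174.1071 + 589.2857 + 275 = 1038.393 mcg = 1.038393 mg

1.04 mg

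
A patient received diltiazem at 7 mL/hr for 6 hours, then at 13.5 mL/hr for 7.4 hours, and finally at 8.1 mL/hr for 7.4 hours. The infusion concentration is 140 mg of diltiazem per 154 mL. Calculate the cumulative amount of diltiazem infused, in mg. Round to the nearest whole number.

183 mg

Concentration = 140 mg ÷ 154 mL = 0.9090909 mg/mL
Stage 1: 7 mL/hr × 6 hr = 42 mL → 42 mL × 0.9090909 mg/mL = 38.18182 mg
Stage 2: 13.5 mL/hr × 7.4 hr = 99.9 mL → 99.9 mL × 0.9090909 mg/mL = 90.81818 mg
Stage 3: 8.1 mL/hr × 7.4 hr = 59.94 mL → 59.94 mL × 0.9090909 mg/mL = 54.49091 mg
Total = 38.18182 + 90.81818 + 54.49091 = 183.4909 mg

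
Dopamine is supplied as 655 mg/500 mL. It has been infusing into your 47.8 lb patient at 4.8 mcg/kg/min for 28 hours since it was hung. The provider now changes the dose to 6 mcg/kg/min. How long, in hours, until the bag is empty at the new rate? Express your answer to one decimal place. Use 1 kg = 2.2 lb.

61.3 hours

Initial rate:
Weight = 47.8 lb ÷ 2.2 lb/kg = 21.72727 kg
Dose = 4.8 mcg/kg/min × 21.72727 kg = 104.2909 mcg/min
104.2909 mcg/min × 60 min/hr = 6257.455 mcg/hr
Concentration = 655 mg ÷ 500 mL = 1.31 mg/mL = 1310 mcg/mL
Rate = 6257.455 mcg/hr ÷ 1310 mcg/mL = 4.776683 mL/hr
Volume infused so far = 4.776683 mL/hr × 28 hr = 133.7471 mL
Volume remaining = 500 − 133.7471 = 366.2529 mL
New rate:
Dose = 6 mcg/kg/min × 21.72727 kg = 130.3636 mcg/min
130.3636 mcg/min × 60 min/hr = 7821.818 mcg/hr
Rate = 7821.818 mcg/hr ÷ 1310 mcg/mL = 5.970854 mL/hr
Time remaining = 366.2529 mL ÷ 5.970854 mL/hr = 61.34012 hr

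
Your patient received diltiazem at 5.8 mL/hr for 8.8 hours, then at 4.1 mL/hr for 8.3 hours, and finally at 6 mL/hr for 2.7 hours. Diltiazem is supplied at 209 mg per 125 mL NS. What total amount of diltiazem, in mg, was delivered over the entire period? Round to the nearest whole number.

Concentration = 209 mg ÷ 125 mL = 1.672 mg/mL
Stage 1: 5.8 mL/hr × 8.8 hr = 51.04 mL → 51.04 mL × 1.672 mg/mL = 85.33888 mg
Stage 2: 4.1 mL/hr × 8.3 hr = 34.03 mL → 34.03 mL × 1.672 mg/mL = 56.89816 mg
Stage 3: 6 mL/hr × 2.7 hr = 16.2 mL → 16.2 mL × 1.672 mg/mL = 27.0864 mg
Total = 85.33888 + 56.89816 + 27.0864 = 169.3234 mg

169 mg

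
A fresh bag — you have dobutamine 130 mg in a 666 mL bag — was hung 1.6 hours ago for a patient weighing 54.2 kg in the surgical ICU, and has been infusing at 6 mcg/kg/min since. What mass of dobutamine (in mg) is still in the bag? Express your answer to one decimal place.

Dose = 6 mcg/kg/min × 54.2 kg = 325.2 mcg/min
325.2 mcg/min × 60 min/hr = 19512 mcg/hr
Concentration = 130 mg ÷ 666 mL = 0.1951952 mg/mL = 195.1952 mcg/mL
Rate = 19512 mcg/hr ÷ 195.1952 mcg/mL = 99.96148 mL/hr
Volume infused = 99.96148 mL/hr × 1.6 hr = 159.9384 mL
Volume remaining = 666 − 159.9384 = 506.0616 mL
Drug remaining = 506.0616 mL × 195.1952 mcg/mL = 98780.8 mcg = 98.7808 mg

98.8 mg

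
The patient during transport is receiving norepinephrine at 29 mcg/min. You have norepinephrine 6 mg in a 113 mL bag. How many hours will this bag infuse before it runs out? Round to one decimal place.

29 mcg/min × 60 min/hr = 1740 mcg/hr
Concentration = 6 mg ÷ 113 mL = 0.05309735 mg/mL = 53.09735 mcg/mL
Rate = 1740 mcg/hr ÷ 53.09735 mcg/mL = 32.77 mL/hr
Duration = 113 mL ÷ 32.77 mL/hr = 3.448276 hr

3.4 hours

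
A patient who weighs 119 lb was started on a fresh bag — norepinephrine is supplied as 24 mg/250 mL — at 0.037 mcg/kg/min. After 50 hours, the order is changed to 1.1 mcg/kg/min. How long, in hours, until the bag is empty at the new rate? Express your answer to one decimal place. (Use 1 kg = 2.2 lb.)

5.0 hours

Initial rate:
Weight = 119 lb ÷ 2.2 lb/kg = 54.09091 kg
Dose = 0.037 mcg/kg/min × 54.09091 kg = 2.001364 mcg/min
2.001364 mcg/min × 60 min/hr = 120.0818 mcg/hr
Concentration = 24 mg ÷ 250 mL = 0.096 mg/mL = 96 mcg/mL
Rate = 120.0818 mcg/hr ÷ 96 mcg/mL = 1.250852 mL/hr
Volume infused so far = 1.250852 mL/hr × 50 hr = 62.54261 mL
Volume remaining = 250 − 62.54261 = 187.4574 mL
New rate:
Dose = 1.1 mcg/kg/min × 54.09091 kg = 59.5 mcg/min
59.5 mcg/min × 60 min/hr = 3570 mcg/hr
Rate = 3570 mcg/hr ÷ 96 mcg/mL = 37.1875 mL/hr
Time remaining = 187.4574 mL ÷ 37.1875 mL/hr = 5.040871 hr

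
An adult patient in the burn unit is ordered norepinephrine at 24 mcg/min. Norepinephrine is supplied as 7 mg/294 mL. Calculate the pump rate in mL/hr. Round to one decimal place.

24 mcg/min × 60 min/hr = 1440 mcg/hr
Concentration = 7 mg ÷ 294 mL = 0.02380952 mg/mL = 23.80952 mcg/mL
Rate = 1440 mcg/hr ÷ 23.80952 mcg/mL = 60.48 mL/hr

60.5 mL/hr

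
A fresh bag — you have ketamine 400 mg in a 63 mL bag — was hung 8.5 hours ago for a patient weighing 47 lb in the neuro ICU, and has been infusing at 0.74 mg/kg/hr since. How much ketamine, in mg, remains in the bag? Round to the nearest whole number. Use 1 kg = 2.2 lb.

266 mg

Weight = 47 lb ÷ 2.2 lb/kg = 21.36364 kg
Dose = 0.74 mg/kg/hr × 21.36364 kg = 15.80909 mg/hr
Concentration = 400 mg ÷ 63 mL = 6.349206 mg/mL
Rate = 15.80909 mg/hr ÷ 6.349206 mg/mL = 2.489932 mL/hr
Volume infused = 2.489932 mL/hr × 8.5 hr = 21.16442 mL
Volume remaining = 63 − 21.16442 = 41.83558 mL
Drug remaining = 41.83558 mL × 6.349206 mg/mL = 265.6227 mg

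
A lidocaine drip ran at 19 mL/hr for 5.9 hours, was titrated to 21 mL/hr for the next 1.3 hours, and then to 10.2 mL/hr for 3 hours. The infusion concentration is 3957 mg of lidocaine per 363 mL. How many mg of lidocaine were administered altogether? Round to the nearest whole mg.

1853 mg

Concentration = 3957 mg ÷ 363 mL = 10.90083 mg/mL
Stage 1: 19 mL/hr × 5.9 hr = 112.1 mL → 112.1 mL × 10.90083 mg/mL = 1221.983 mg
Stage 2: 21 mL/hr × 1.3 hr = 27.3 mL → 27.3 mL × 10.90083 mg/mL = 297.5926 mg
Stage 3: 10.2 mL/hr × 3 hr = 30.6 mL → 30.6 mL × 10.90083 mg/mL = 333.5653 mg
Total = 1221.983 + 297.5926 + 333.5653 = 1853.14 mg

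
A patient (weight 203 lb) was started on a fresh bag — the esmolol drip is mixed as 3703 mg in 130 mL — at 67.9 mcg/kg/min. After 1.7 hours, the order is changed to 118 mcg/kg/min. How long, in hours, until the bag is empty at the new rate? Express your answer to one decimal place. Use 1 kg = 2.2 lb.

4.7 hours

Initial rate:
Weight = 203 lb ÷ 2.2 lb/kg = 92.27273 kg
Dose = 67.9 mcg/kg/min × 92.27273 kg = 6265.318 mcg/min
6265.318 mcg/min × 60 min/hr = 375919.1 mcg/hr
Concentration = 3703 mg ÷ 130 mL = 28.48462 mg/mL = 28484.62 mcg/mL
Rate = 375919.1 mcg/hr ÷ 28484.62 mcg/mL = 13.19727 mL/hr
Volume infused so far = 13.19727 mL/hr × 1.7 hr = 22.43535 mL
Volume remaining = 130 − 22.43535 = 107.5646 mL
New rate:
Dose = 118 mcg/kg/min × 92.27273 kg = 10888.18 mcg/min
10888.18 mcg/min × 60 min/hr = 653290.9 mcg/hr
Rate = 653290.9 mcg/hr ÷ 28484.62 mcg/mL = 22.93487 mL/hr
Time remaining = 107.5646 mL ÷ 22.93487 mL/hr = 4.690005 hr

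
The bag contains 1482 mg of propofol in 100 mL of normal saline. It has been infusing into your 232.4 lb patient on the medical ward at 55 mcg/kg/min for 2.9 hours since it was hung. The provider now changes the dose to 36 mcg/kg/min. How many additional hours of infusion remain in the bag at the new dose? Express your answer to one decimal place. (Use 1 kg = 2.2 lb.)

2.1 hours

Initial rate:
Weight = 232.4 lb ÷ 2.2 lb/kg = 105.6364 kg
Dose = 55 mcg/kg/min × 105.6364 kg = 5810 mcg/min
5810 mcg/min × 60 min/hr = 348600 mcg/hr
Concentration = 1482 mg ÷ 100 mL = 14.82 mg/mL = 14820 mcg/mL
Rate = 348600 mcg/hr ÷ 14820 mcg/mL = 23.52227 mL/hr
Volume infused so far = 23.52227 mL/hr × 2.9 hr = 68.21457 mL
Volume remaining = 100 − 68.21457 = 31.78543 mL
New rate:
Dose = 36 mcg/kg/min × 105.6364 kg = 3802.909 mcg/min
3802.909 mcg/min × 60 min/hr = 228174.5 mcg/hr
Rate = 228174.5 mcg/hr ÷ 14820 mcg/mL = 15.39639 mL/hr
Time remaining = 31.78543 mL ÷ 15.39639 mL/hr = 2.064472 hr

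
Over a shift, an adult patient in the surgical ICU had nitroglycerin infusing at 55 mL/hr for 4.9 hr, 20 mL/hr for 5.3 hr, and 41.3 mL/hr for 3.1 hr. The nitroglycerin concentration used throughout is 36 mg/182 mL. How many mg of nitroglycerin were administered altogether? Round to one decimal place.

99.6 mg

Concentration = 36 mg ÷ 182 mL = 0.1978022 mg/mL
Stage 1: 55 mL/hr × 4.9 hr = 269.5 mL → 269.5 mL × 0.1978022 mg/mL = 53.30769 mg
Stage 2: 20 mL/hr × 5.3 hr = 106 mL → 106 mL × 0.1978022 mg/mL = 20.96703 mg
Stage 3: 41.3 mL/hr × 3.1 hr = 128.03 mL → 128.03 mL × 0.1978022 mg/mL = 25.32462 mg
Total = 53.30769 + 20.96703 + 25.32462 = 99.59934 mg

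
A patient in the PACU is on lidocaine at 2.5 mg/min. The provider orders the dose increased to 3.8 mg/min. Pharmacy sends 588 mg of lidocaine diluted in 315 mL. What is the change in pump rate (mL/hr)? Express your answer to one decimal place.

41.8 mL/hr

At the current dose:
2.5 mg/min × 60 min/hr = 150 mg/hr
Concentration = 588 mg ÷ 315 mL = 1.866667 mg/mL
Rate = 150 mg/hr ÷ 1.866667 mg/mL = 80.35714 mL/hr
At the new dose:
3.8 mg/min × 60 min/hr = 228 mg/hr
Rate = 228 mg/hr ÷ 1.866667 mg/mL = 122.1429 mL/hr
Change = 122.1429 − 80.35714 = 41.78571 mL/hr → 41.78571 mL/hr increase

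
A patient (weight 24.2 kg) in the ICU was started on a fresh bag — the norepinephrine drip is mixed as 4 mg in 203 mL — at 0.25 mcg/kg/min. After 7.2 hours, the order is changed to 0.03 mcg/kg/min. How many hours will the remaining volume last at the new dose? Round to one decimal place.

Initial rate:
Dose = 0.25 mcg/kg/min × 24.2 kg = 6.05 mcg/min
6.05 mcg/min × 60 min/hr = 363 mcg/hr
Concentration = 4 mg ÷ 203 mL = 0.01970443 mg/mL = 19.70443 mcg/mL
Rate = 363 mcg/hr ÷ 19.70443 mcg/mL = 18.42225 mL/hr
Volume infused so far = 18.42225 mL/hr × 7.2 hr = 132.6402 mL
Volume remaining = 203 − 132.6402 = 70.3598 mL
New rate:
Dose = 0.03 mcg/kg/min × 24.2 kg = 0.726 mcg/min
0.726 mcg/min × 60 min/hr = 43.56 mcg/hr
Rate = 43.56 mcg/hr ÷ 19.70443 mcg/mL = 2.21067 mL/hr
Time remaining = 70.3598 mL ÷ 2.21067 mL/hr = 31.82736 hr

31.8 hours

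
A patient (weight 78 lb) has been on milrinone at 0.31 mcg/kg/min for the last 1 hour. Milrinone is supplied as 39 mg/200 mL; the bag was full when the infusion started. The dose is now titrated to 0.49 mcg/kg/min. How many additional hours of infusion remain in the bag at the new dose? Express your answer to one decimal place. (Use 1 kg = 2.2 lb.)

36.8 hours

Initial rate:
Weight = 78 lb ÷ 2.2 lb/kg = 35.45455 kg
Dose = 0.31 mcg/kg/min × 35.45455 kg = 10.99091 mcg/min
10.99091 mcg/min × 60 min/hr = 659.4545 mcg/hr
Concentration = 39 mg ÷ 200 mL = 0.195 mg/mL = 195 mcg/mL
Rate = 659.4545 mcg/hr ÷ 195 mcg/mL = 3.381818 mL/hr
Volume infused so far = 3.381818 mL/hr × 1 hr = 3.381818 mL
Volume remaining = 200 − 3.381818 = 196.6182 mL
New rate:
Dose = 0.49 mcg/kg/min × 35.45455 kg = 17.37273 mcg/min
17.37273 mcg/min × 60 min/hr = 1042.364 mcg/hr
Rate = 1042.364 mcg/hr ÷ 195 mcg/mL = 5.345455 mL/hr
Time remaining = 196.6182 mL ÷ 5.345455 mL/hr = 36.78231 hr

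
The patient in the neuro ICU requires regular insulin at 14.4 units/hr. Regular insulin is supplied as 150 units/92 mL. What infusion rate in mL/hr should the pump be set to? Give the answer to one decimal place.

Concentration = 150 units ÷ 92 mL = 1.630435 units/mL
Rate = 14.4 units/hr ÷ 1.630435 units/mL = 8.832 mL/hr

8.8 mL/hr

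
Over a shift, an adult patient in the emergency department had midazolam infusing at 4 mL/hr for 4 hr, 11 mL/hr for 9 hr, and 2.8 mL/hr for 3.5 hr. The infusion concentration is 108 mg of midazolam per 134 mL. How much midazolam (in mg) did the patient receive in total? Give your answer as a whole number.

101 mg

Concentration = 108 mg ÷ 134 mL = 0.8059701 mg/mL
Stage 1: 4 mL/hr × 4 hr = 16 mL → 16 mL × 0.8059701 mg/mL = 12.89552 mg
Stage 2: 11 mL/hr × 9 hr = 99 mL → 99 mL × 0.8059701 mg/mL = 79.79104 mg
Stage 3: 2.8 mL/hr × 3.5 hr = 9.8 mL → 9.8 mL × 0.8059701 mg/mL = 7.898507 mg
Total = 12.89552 + 79.79104 + 7.898507 = 100.5851 mg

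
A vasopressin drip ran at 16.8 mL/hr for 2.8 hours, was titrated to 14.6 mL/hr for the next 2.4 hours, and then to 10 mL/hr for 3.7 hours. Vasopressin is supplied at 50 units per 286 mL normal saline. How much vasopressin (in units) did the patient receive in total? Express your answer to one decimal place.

Concentration = 50 units ÷ 286 mL = 0.1748252 units/mL
Stage 1: 16.8 mL/hr × 2.8 hr = 47.04 mL → 47.04 mL × 0.1748252 units/mL = 8.223776 units
Stage 2: 14.6 mL/hr × 2.4 hr = 35.04 mL → 35.04 mL × 0.1748252 units/mL = 6.125874 units
Stage 3: 10 mL/hr × 3.7 hr = 37 mL → 37 mL × 0.1748252 units/mL = 6.468531 units
Total = 8.223776 + 6.125874 + 6.468531 = 20.81818 units

20.8 units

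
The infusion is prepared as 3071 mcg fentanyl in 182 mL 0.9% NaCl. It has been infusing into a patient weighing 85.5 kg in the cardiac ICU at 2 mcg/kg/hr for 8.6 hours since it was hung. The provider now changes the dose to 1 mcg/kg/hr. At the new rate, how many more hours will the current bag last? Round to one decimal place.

18.7 hours

Initial rate:
Dose = 2 mcg/kg/hr × 85.5 kg = 171 mcg/hr
Concentration = 3071 mcg ÷ 182 mL = 16.87363 mcg/mL
Rate = 171 mcg/hr ÷ 16.87363 mcg/mL = 10.13416 mL/hr
Volume infused so far = 10.13416 mL/hr × 8.6 hr = 87.15376 mL
Volume remaining = 182 − 87.15376 = 94.84624 mL
New rate:
Dose = 1 mcg/kg/hr × 85.5 kg = 85.5 mcg/hr
Rate = 85.5 mcg/hr ÷ 16.87363 mcg/mL = 5.067079 mL/hr
Time remaining = 94.84624 mL ÷ 5.067079 mL/hr = 18.71813 hr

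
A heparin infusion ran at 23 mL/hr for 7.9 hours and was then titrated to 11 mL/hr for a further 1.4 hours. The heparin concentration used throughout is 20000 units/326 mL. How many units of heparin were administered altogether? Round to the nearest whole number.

Concentration = 20000 units ÷ 326 mL = 61.34969 units/mL
Stage 1: 23 mL/hr × 7.9 hr = 181.7 mL → 181.7 mL × 61.34969 units/mL = 11147.24 units
Stage 2: 11 mL/hr × 1.4 hr = 15.4 mL → 15.4 mL × 61.34969 units/mL = 944.7853 units
Total = 11147.24 + 944.7853 = 12092.02 units

12092 units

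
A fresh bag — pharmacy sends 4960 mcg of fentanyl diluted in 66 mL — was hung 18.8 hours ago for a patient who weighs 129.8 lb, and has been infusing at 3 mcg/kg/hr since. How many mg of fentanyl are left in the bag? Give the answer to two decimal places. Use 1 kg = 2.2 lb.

Weight = 129.8 lb ÷ 2.2 lb/kg = 59 kg
Dose = 3 mcg/kg/hr × 59 kg = 177 mcg/hr
Concentration = 4960 mcg ÷ 66 mL = 75.15152 mcg/mL
Rate = 177 mcg/hr ÷ 75.15152 mcg/mL = 2.355242 mL/hr
Volume infused = 2.355242 mL/hr × 18.8 hr = 44.27855 mL
Volume remaining = 66 − 44.27855 = 21.72145 mL
Drug remaining = 21.72145 mL × 75.15152 mcg/mL = 1632.4 mcg = 1.6324 mg

1.63 mg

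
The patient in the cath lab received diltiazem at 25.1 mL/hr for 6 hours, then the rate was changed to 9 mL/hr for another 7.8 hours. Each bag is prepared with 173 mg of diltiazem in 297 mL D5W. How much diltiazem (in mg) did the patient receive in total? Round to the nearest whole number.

129 mg

Concentration = 173 mg ÷ 297 mL = 0.5824916 mg/mL
Stage 1: 25.1 mL/hr × 6 hr = 150.6 mL → 150.6 mL × 0.5824916 mg/mL = 87.72323 mg
Stage 2: 9 mL/hr × 7.8 hr = 70.2 mL → 70.2 mL × 0.5824916 mg/mL = 40.89091 mg
Total = 87.72323 + 40.89091 = 128.6141 mg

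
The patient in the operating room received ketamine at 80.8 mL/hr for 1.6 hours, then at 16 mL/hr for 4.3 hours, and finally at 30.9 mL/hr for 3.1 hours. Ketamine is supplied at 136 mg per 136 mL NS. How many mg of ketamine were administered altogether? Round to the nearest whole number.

294 mg

Concentration = 136 mg ÷ 136 mL = 1 mg/mL
Stage 1: 80.8 mL/hr × 1.6 hr = 129.28 mL → 129.28 mL × 1 mg/mL = 129.28 mg
Stage 2: 16 mL/hr × 4.3 hr = 68.8 mL → 68.8 mL × 1 mg/mL = 68.8 mg
Stage 3: 30.9 mL/hr × 3.1 hr = 95.79 mL → 95.79 mL × 1 mg/mL = 95.79 mg
Total = 129.28 + 68.8 + 95.79 = 293.87 mg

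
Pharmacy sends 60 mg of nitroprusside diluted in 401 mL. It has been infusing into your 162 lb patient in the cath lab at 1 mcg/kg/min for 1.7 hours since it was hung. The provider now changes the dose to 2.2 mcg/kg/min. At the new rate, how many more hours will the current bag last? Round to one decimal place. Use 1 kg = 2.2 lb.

Initial rate:
Weight = 162 lb ÷ 2.2 lb/kg = 73.63636 kg
Dose = 1 mcg/kg/min × 73.63636 kg = 73.63636 mcg/min
73.63636 mcg/min × 60 min/hr = 4418.182 mcg/hr
Concentration = 60 mg ÷ 401 mL = 0.1496259 mg/mL = 149.6259 mcg/mL
Rate = 4418.182 mcg/hr ÷ 149.6259 mcg/mL = 29.52818 mL/hr
Volume infused so far = 29.52818 mL/hr × 1.7 hr = 50.19791 mL
Volume remaining = 401 − 50.19791 = 350.8021 mL
New rate:
Dose = 2.2 mcg/kg/min × 73.63636 kg = 162 mcg/min
162 mcg/min × 60 min/hr = 9720 mcg/hr
Rate = 9720 mcg/hr ÷ 149.6259 mcg/mL = 64.962 mL/hr
Time remaining = 350.8021 mL ÷ 64.962 mL/hr = 5.400112 hr

5.4 hours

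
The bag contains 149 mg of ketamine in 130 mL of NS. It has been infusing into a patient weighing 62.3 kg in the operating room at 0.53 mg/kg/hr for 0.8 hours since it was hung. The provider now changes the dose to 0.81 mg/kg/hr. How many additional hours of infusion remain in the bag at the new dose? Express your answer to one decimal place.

2.4 hours

Initial rate:
Dose = 0.53 mg/kg/hr × 62.3 kg = 33.019 mg/hr
Concentration = 149 mg ÷ 130 mL = 1.146154 mg/mL
Rate = 33.019 mg/hr ÷ 1.146154 mg/mL = 28.80852 mL/hr
Volume infused so far = 28.80852 mL/hr × 0.8 hr = 23.04682 mL
Volume remaining = 130 − 23.04682 = 106.9532 mL
New rate:
Dose = 0.81 mg/kg/hr × 62.3 kg = 50.463 mg/hr
Rate = 50.463 mg/hr ÷ 1.146154 mg/mL = 44.02812 mL/hr
Time remaining = 106.9532 mL ÷ 44.02812 mL/hr = 2.429202 hr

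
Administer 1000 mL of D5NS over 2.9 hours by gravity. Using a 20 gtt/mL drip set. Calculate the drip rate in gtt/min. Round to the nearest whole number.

115 gtt/min

1000 mL ÷ (2.9 hr × 60 = 174 min) = 5.747126 mL/min
5.747126 mL/min × 20 gtt/mL = 114.9425 gtt/min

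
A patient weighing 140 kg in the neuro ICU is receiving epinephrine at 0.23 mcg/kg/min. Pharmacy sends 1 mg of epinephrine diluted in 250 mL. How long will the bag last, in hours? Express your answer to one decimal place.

Dose = 0.23 mcg/kg/min × 140 kg = 32.2 mcg/min
32.2 mcg/min × 60 min/hr = 1932 mcg/hr
Concentration = 1 mg ÷ 250 mL = 0.004 mg/mL = 4 mcg/mL
Rate = 1932 mcg/hr ÷ 4 mcg/mL = 483 mL/hr
Duration = 250 mL ÷ 483 mL/hr = 0.5175983 hr

0.5 hours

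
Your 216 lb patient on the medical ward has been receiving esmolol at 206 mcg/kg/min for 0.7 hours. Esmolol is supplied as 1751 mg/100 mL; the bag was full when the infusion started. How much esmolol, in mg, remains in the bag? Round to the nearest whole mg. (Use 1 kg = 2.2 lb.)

Weight = 216 lb ÷ 2.2 lb/kg = 98.18182 kg
Dose = 206 mcg/kg/min × 98.18182 kg = 20225.45 mcg/min
20225.45 mcg/min × 60 min/hr = 1213527 mcg/hr
Concentration = 1751 mg ÷ 100 mL = 17.51 mg/mL = 17510 mcg/mL
Rate = 1213527 mcg/hr ÷ 17510 mcg/mL = 69.30481 mL/hr
Volume infused = 69.30481 mL/hr × 0.7 hr = 48.51337 mL
Volume remaining = 100 − 48.51337 = 51.48663 mL
Drug remaining = 51.48663 mL × 17510 mcg/mL = 901530.9 mcg = 901.5309 mg

902 mg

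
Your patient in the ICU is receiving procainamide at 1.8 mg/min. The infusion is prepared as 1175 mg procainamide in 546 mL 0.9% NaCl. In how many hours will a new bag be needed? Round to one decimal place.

10.9 hours

1.8 mg/min × 60 min/hr = 108 mg/hr
Concentration = 1175 mg ÷ 546 mL = 2.152015 mg/mL
Rate = 108 mg/hr ÷ 2.152015 mg/mL = 50.18553 mL/hr
Duration = 546 mL ÷ 50.18553 mL/hr = 10.87963 hr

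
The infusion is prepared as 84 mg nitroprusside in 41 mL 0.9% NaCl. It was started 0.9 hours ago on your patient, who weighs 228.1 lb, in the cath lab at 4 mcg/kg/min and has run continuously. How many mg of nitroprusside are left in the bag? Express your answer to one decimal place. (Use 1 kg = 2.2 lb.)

Weight = 228.1 lb ÷ 2.2 lb/kg = 103.6818 kg
Dose = 4 mcg/kg/min × 103.6818 kg = 414.7273 mcg/min
414.7273 mcg/min × 60 min/hr = 24883.64 mcg/hr
Concentration = 84 mg ÷ 41 mL = 2.04878 mg/mL = 2048.78 mcg/mL
Rate = 24883.64 mcg/hr ÷ 2048.78 mcg/mL = 12.14558 mL/hr
Volume infused = 12.14558 mL/hr × 0.9 hr = 10.93103 mL
Volume remaining = 41 − 10.93103 = 30.06897 mL
Drug remaining = 30.06897 mL × 2048.78 mcg/mL = 61604.73 mcg = 61.60473 mg

61.6 mg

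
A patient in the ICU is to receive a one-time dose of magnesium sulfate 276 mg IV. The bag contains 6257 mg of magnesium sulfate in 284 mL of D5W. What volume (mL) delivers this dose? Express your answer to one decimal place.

Concentration = 6257 mg ÷ 284 mL = 22.03169 mg/mL
Volume = 276 mg ÷ 22.03169 mg/mL = 12.52741 mL

12.5 mL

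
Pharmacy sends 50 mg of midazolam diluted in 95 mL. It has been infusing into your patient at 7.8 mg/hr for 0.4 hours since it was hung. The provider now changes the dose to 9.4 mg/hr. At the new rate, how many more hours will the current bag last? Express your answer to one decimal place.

Initial rate:
Concentration = 50 mg ÷ 95 mL = 0.5263158 mg/mL
Rate = 7.8 mg/hr ÷ 0.5263158 mg/mL = 14.82 mL/hr
Volume infused so far = 14.82 mL/hr × 0.4 hr = 5.928 mL
Volume remaining = 95 − 5.928 = 89.072 mL
New rate:
Rate = 9.4 mg/hr ÷ 0.5263158 mg/mL = 17.86 mL/hr
Time remaining = 89.072 mL ÷ 17.86 mL/hr = 4.987234 hr

5.0 hours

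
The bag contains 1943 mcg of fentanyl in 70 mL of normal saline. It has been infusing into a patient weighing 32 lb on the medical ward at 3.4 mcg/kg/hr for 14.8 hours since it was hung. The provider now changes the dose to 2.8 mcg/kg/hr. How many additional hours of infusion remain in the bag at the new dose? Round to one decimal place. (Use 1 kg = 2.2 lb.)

Initial rate:
Weight = 32 lb ÷ 2.2 lb/kg = 14.54545 kg
Dose = 3.4 mcg/kg/hr × 14.54545 kg = 49.45455 mcg/hr
Concentration = 1943 mcg ÷ 70 mL = 27.75714 mcg/mL
Rate = 49.45455 mcg/hr ÷ 27.75714 mcg/mL = 1.781687 mL/hr
Volume infused so far = 1.781687 mL/hr × 14.8 hr = 26.36897 mL
Volume remaining = 70 − 26.36897 = 43.63103 mL
New rate:
Dose = 2.8 mcg/kg/hr × 14.54545 kg = 40.72727 mcg/hr
Rate = 40.72727 mcg/hr ÷ 27.75714 mcg/mL = 1.467272 mL/hr
Time remaining = 43.63103 mL ÷ 1.467272 mL/hr = 29.73616 hr

29.7 hours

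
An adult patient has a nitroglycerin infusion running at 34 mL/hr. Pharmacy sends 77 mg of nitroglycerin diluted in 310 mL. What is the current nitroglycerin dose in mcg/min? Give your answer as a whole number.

Concentration = 77 mg ÷ 310 mL = 0.2483871 mg/mL = 248.3871 mcg/mL
Drug rate = 34 mL/hr × 248.3871 mcg/mL = 8445.161 mcg/hr
8445.161 mcg/hr ÷ 60 min/hr = 140.7527 mcg/min

141 mcg/min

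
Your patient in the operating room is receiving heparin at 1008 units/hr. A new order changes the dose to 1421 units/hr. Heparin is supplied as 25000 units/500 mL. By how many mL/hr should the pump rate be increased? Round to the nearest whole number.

8 mL/hr

At the current dose:
Concentration = 25000 units ÷ 500 mL = 50 units/mL
Rate = 1008 units/hr ÷ 50 units/mL = 20.16 mL/hr
At the new dose:
Rate = 1421 units/hr ÷ 50 units/mL = 28.42 mL/hr
Change = 28.42 − 20.16 = 8.26 mL/hr → 8.26 mL/hr increase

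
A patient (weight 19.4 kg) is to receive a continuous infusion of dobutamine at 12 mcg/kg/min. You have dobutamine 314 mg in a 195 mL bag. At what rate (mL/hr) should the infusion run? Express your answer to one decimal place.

8.7 mL/hr

Dose = 12 mcg/kg/min × 19.4 kg = 232.8 mcg/min
232.8 mcg/min × 60 min/hr = 13968 mcg/hr
Concentration = 314 mg ÷ 195 mL = 1.610256 mg/mL = 1610.256 mcg/mL
Rate = 13968 mcg/hr ÷ 1610.256 mcg/mL = 8.674395 mL/hr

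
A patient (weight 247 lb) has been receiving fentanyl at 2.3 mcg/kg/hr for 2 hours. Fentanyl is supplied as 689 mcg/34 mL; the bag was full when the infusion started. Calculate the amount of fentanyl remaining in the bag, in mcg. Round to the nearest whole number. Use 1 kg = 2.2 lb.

Weight = 247 lb ÷ 2.2 lb/kg = 112.2727 kg
Dose = 2.3 mcg/kg/hr × 112.2727 kg = 258.2273 mcg/hr
Concentration = 689 mcg ÷ 34 mL = 20.26471 mcg/mL
Rate = 258.2273 mcg/hr ÷ 20.26471 mcg/mL = 12.74271 mL/hr
Volume infused = 12.74271 mL/hr × 2 hr = 25.48542 mL
Volume remaining = 34 − 25.48542 = 8.51458 mL
Drug remaining = 8.51458 mL × 20.26471 mcg/mL = 172.5455 mcg

173 mcg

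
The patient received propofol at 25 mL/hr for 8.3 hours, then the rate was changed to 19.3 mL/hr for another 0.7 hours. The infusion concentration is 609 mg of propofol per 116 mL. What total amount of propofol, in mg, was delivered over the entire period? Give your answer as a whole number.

Concentration = 609 mg ÷ 116 mL = 5.25 mg/mL
Stage 1: 25 mL/hr × 8.3 hr = 207.5 mL → 207.5 mL × 5.25 mg/mL = 1089.375 mg
Stage 2: 19.3 mL/hr × 0.7 hr = 13.51 mL → 13.51 mL × 5.25 mg/mL = 70.9275 mg
Total = 1089.375 + 70.9275 = 1160.303 mg

1160 mg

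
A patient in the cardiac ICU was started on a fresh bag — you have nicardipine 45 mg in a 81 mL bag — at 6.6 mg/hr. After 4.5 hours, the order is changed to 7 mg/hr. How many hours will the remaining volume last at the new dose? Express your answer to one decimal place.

2.2 hours

Initial rate:
Concentration = 45 mg ÷ 81 mL = 0.5555556 mg/mL
Rate = 6.6 mg/hr ÷ 0.5555556 mg/mL = 11.88 mL/hr
Volume infused so far = 11.88 mL/hr × 4.5 hr = 53.46 mL
Volume remaining = 81 − 53.46 = 27.54 mL
New rate:
Rate = 7 mg/hr ÷ 0.5555556 mg/mL = 12.6 mL/hr
Time remaining = 27.54 mL ÷ 12.6 mL/hr = 2.185714 hr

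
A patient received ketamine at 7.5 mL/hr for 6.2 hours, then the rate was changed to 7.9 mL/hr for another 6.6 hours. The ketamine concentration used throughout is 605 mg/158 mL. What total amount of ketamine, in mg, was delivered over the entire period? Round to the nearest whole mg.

378 mg

Concentration = 605 mg ÷ 158 mL = 3.829114 mg/mL
Stage 1: 7.5 mL/hr × 6.2 hr = 46.5 mL → 46.5 mL × 3.829114 mg/mL = 178.0538 mg
Stage 2: 7.9 mL/hr × 6.6 hr = 52.14 mL → 52.14 mL × 3.829114 mg/mL = 199.65 mg
Total = 178.0538 + 199.65 = 377.7038 mg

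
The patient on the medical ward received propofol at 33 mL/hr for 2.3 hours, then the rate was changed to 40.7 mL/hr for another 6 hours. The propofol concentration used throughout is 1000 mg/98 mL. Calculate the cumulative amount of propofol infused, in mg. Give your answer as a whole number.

3266 mg

Concentration = 1000 mg ÷ 98 mL = 10.20408 mg/mL
Stage 1: 33 mL/hr × 2.3 hr = 75.9 mL → 75.9 mL × 10.20408 mg/mL = 774.4898 mg
Stage 2: 40.7 mL/hr × 6 hr = 244.2 mL → 244.2 mL × 10.20408 mg/mL = 2491.837 mg
Total = 774.4898 + 2491.837 = 3266.327 mg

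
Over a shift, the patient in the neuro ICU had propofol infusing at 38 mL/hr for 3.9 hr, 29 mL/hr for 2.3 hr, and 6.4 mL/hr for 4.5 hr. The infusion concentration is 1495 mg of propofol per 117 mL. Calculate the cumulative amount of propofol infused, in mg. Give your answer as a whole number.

Concentration = 1495 mg ÷ 117 mL = 12.77778 mg/mL
Stage 1: 38 mL/hr × 3.9 hr = 148.2 mL → 148.2 mL × 12.77778 mg/mL = 1893.667 mg
Stage 2: 29 mL/hr × 2.3 hr = 66.7 mL → 66.7 mL × 12.77778 mg/mL = 852.2778 mg
Stage 3: 6.4 mL/hr × 4.5 hr = 28.8 mL → 28.8 mL × 12.77778 mg/mL = 368 mg
Total = 1893.667 + 852.2778 + 368 = 3113.944 mg

3114 mg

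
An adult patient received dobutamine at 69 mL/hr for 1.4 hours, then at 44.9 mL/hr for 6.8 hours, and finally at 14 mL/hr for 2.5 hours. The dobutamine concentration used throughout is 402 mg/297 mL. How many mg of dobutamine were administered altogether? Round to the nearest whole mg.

Concentration = 402 mg ÷ 297 mL = 1.353535 mg/mL
Stage 1: 69 mL/hr × 1.4 hr = 96.6 mL → 96.6 mL × 1.353535 mg/mL = 130.7515 mg
Stage 2: 44.9 mL/hr × 6.8 hr = 305.32 mL → 305.32 mL × 1.353535 mg/mL = 413.2614 mg
Stage 3: 14 mL/hr × 2.5 hr = 35 mL → 35 mL × 1.353535 mg/mL = 47.37374 mg
Total = 130.7515 + 413.2614 + 47.37374 = 591.3867 mg

591 mg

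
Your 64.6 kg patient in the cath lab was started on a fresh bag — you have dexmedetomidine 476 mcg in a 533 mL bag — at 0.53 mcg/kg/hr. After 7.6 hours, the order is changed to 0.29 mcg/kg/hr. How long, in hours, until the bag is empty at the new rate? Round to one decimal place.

11.5 hours

Initial rate:
Dose = 0.53 mcg/kg/hr × 64.6 kg = 34.238 mcg/hr
Concentration = 476 mcg ÷ 533 mL = 0.8930582 mcg/mL
Rate = 34.238 mcg/hr ÷ 0.8930582 mcg/mL = 38.33793 mL/hr
Volume infused so far = 38.33793 mL/hr × 7.6 hr = 291.3683 mL
Volume remaining = 533 − 291.3683 = 241.6317 mL
New rate:
Dose = 0.29 mcg/kg/hr × 64.6 kg = 18.734 mcg/hr
Rate = 18.734 mcg/hr ÷ 0.8930582 mcg/mL = 20.97736 mL/hr
Time remaining = 241.6317 mL ÷ 20.97736 mL/hr = 11.51869 hr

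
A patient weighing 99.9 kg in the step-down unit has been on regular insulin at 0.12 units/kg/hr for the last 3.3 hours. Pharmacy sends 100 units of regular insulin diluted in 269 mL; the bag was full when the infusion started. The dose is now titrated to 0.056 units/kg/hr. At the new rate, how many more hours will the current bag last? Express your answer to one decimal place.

Initial rate:
Dose = 0.12 units/kg/hr × 99.9 kg = 11.988 units/hr
Concentration = 100 units ÷ 269 mL = 0.3717472 units/mL
Rate = 11.988 units/hr ÷ 0.3717472 units/mL = 32.24772 mL/hr
Volume infused so far = 32.24772 mL/hr × 3.3 hr = 106.4175 mL
Volume remaining = 269 − 106.4175 = 162.5825 mL
New rate:
Dose = 0.056 units/kg/hr × 99.9 kg = 5.5944 units/hr
Rate = 5.5944 units/hr ÷ 0.3717472 units/mL = 15.04894 mL/hr
Time remaining = 162.5825 mL ÷ 15.04894 mL/hr = 10.80359 hr

10.8 hours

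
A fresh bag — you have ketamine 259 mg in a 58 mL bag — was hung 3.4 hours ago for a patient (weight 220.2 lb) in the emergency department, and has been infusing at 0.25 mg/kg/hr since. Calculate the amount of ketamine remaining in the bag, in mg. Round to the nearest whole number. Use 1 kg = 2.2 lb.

Weight = 220.2 lb ÷ 2.2 lb/kg = 100.0909 kg
Dose = 0.25 mg/kg/hr × 100.0909 kg = 25.02273 mg/hr
Concentration = 259 mg ÷ 58 mL = 4.465517 mg/mL
Rate = 25.02273 mg/hr ÷ 4.465517 mg/mL = 5.603545 mL/hr
Volume infused = 5.603545 mL/hr × 3.4 hr = 19.05205 mL
Volume remaining = 58 − 19.05205 = 38.94795 mL
Drug remaining = 38.94795 mL × 4.465517 mg/mL = 173.9227 mg

174 mg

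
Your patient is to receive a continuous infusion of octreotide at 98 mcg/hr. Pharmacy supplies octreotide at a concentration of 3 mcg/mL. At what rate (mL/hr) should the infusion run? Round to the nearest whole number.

33 mL/hr

Rate = 98 mcg/hr ÷ 3 mcg/mL = 32.66667 mL/hr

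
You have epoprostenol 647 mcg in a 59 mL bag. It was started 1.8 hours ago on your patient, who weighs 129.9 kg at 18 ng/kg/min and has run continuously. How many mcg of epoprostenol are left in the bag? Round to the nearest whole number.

394 mcg

Dose = 18 ng/kg/min × 129.9 kg = 2338.2 ng/min
2338.2 ng/min × 60 min/hr = 140292 ng/hr
Concentration = 647 mcg ÷ 59 mL = 10.9661 mcg/mL = 10966.1 ng/mL
Rate = 140292 ng/hr ÷ 10966.1 ng/mL = 12.79324 mL/hr
Volume infused = 12.79324 mL/hr × 1.8 hr = 23.02784 mL
Volume remaining = 59 − 23.02784 = 35.97216 mL
Drug remaining = 35.97216 mL × 10966.1 ng/mL = 394474.4 ng = 394.4744 mcg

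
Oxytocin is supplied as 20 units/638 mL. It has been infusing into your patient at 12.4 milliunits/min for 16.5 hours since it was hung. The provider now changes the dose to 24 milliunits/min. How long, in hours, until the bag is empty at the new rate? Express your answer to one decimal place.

Initial rate:
12.4 milliunits/min × 60 min/hr = 744 milliunits/hr
Concentration = 20 units ÷ 638 mL = 0.03134796 units/mL = 31.34796 milliunits/mL
Rate = 744 milliunits/hr ÷ 31.34796 milliunits/mL = 23.7336 mL/hr
Volume infused so far = 23.7336 mL/hr × 16.5 hr = 391.6044 mL
Volume remaining = 638 − 391.6044 = 246.3956 mL
New rate:
24 milliunits/min × 60 min/hr = 1440 milliunits/hr
Rate = 1440 milliunits/hr ÷ 31.34796 milliunits/mL = 45.936 mL/hr
Time remaining = 246.3956 mL ÷ 45.936 mL/hr = 5.363889 hr

5.4 hours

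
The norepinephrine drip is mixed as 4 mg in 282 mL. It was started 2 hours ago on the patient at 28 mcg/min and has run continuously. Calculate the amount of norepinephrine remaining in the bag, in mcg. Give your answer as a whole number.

28 mcg/min × 60 min/hr = 1680 mcg/hr
Concentration = 4 mg ÷ 282 mL = 0.0141844 mg/mL = 14.1844 mcg/mL
Rate = 1680 mcg/hr ÷ 14.1844 mcg/mL = 118.44 mL/hr
Volume infused = 118.44 mL/hr × 2 hr = 236.88 mL
Volume remaining = 282 − 236.88 = 45.12 mL
Drug remaining = 45.12 mL × 14.1844 mcg/mL = 640 mcg

640 mcg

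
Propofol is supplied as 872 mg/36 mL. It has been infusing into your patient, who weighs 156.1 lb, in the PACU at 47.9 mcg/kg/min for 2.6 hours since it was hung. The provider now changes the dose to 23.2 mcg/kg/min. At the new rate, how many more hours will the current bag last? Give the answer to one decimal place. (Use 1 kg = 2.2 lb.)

3.5 hours

Initial rate:
Weight = 156.1 lb ÷ 2.2 lb/kg = 70.95455 kg
Dose = 47.9 mcg/kg/min × 70.95455 kg = 3398.723 mcg/min
3398.723 mcg/min × 60 min/hr = 203923.4 mcg/hr
Concentration = 872 mg ÷ 36 mL = 24.22222 mg/mL = 24222.22 mcg/mL
Rate = 203923.4 mcg/hr ÷ 24222.22 mcg/mL = 8.418854 mL/hr
Volume infused so far = 8.418854 mL/hr × 2.6 hr = 21.88902 mL
Volume remaining = 36 − 21.88902 = 14.11098 mL
New rate:
Dose = 23.2 mcg/kg/min × 70.95455 kg = 1646.145 mcg/min
1646.145 mcg/min × 60 min/hr = 98768.73 mcg/hr
Rate = 98768.73 mcg/hr ÷ 24222.22 mcg/mL = 4.077608 mL/hr
Time remaining = 14.11098 mL ÷ 4.077608 mL/hr = 3.460602 hr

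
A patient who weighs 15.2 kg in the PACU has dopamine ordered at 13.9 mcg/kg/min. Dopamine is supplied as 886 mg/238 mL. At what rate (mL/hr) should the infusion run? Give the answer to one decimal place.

Dose = 13.9 mcg/kg/min × 15.2 kg = 211.28 mcg/min
211.28 mcg/min × 60 min/hr = 12676.8 mcg/hr
Concentration = 886 mg ÷ 238 mL = 3.722689 mg/mL = 3722.689 mcg/mL
Rate = 12676.8 mcg/hr ÷ 3722.689 mcg/mL = 3.40528 mL/hr

3.4 mL/hr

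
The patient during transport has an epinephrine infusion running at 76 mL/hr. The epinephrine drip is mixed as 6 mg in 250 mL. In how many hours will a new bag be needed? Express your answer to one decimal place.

Duration = 250 mL ÷ 76 mL/hr = 3.289474 hr

3.3 hours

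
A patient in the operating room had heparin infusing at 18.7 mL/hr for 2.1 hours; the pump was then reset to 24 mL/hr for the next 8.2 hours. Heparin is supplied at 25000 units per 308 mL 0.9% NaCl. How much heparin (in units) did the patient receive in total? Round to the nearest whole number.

19162 units

Concentration = 25000 units ÷ 308 mL = 81.16883 units/mL
Stage 1: 18.7 mL/hr × 2.1 hr = 39.27 mL → 39.27 mL × 81.16883 units/mL = 3187.5 units
Stage 2: 24 mL/hr × 8.2 hr = 196.8 mL → 196.8 mL × 81.16883 units/mL = 15974.03 units
Total = 3187.5 + 15974.03 = 19161.53 units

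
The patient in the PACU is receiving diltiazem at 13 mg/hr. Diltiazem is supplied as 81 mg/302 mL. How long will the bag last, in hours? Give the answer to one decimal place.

Concentration = 81 mg ÷ 302 mL = 0.2682119 mg/mL
Rate = 13 mg/hr ÷ 0.2682119 mg/mL = 48.46914 mL/hr
Duration = 302 mL ÷ 48.46914 mL/hr = 6.230769 hr

6.2 hours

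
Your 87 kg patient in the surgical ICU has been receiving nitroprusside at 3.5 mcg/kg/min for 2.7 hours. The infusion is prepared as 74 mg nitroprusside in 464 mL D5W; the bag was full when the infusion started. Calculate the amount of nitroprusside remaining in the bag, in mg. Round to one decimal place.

24.7 mg

Dose = 3.5 mcg/kg/min × 87 kg = 304.5 mcg/min
304.5 mcg/min × 60 min/hr = 18270 mcg/hr
Concentration = 74 mg ÷ 464 mL = 0.1594828 mg/mL = 159.4828 mcg/mL
Rate = 18270 mcg/hr ÷ 159.4828 mcg/mL = 114.5578 mL/hr
Volume infused = 114.5578 mL/hr × 2.7 hr = 309.3062 mL
Volume remaining = 464 − 309.3062 = 154.6938 mL
Drug remaining = 154.6938 mL × 159.4828 mcg/mL = 24671 mcg = 24.671 mg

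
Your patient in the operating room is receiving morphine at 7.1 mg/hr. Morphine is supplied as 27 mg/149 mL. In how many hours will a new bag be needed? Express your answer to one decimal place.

3.8 hours

Concentration = 27 mg ÷ 149 mL = 0.1812081 mg/mL
Rate = 7.1 mg/hr ÷ 0.1812081 mg/mL = 39.18148 mL/hr
Duration = 149 mL ÷ 39.18148 mL/hr = 3.802817 hr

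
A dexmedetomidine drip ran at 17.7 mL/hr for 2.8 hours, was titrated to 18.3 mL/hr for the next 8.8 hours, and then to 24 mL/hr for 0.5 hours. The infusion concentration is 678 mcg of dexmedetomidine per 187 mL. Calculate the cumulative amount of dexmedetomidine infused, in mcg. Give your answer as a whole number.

Concentration = 678 mcg ÷ 187 mL = 3.625668 mcg/mL
Stage 1: 17.7 mL/hr × 2.8 hr = 49.56 mL → 49.56 mL × 3.625668 mcg/mL = 179.6881 mcg
Stage 2: 18.3 mL/hr × 8.8 hr = 161.04 mL → 161.04 mL × 3.625668 mcg/mL = 583.8776 mcg
Stage 3: 24 mL/hr × 0.5 hr = 12 mL → 12 mL × 3.625668 mcg/mL = 43.50802 mcg
Total = 179.6881 + 583.8776 + 43.50802 = 807.0738 mcg

807 mcg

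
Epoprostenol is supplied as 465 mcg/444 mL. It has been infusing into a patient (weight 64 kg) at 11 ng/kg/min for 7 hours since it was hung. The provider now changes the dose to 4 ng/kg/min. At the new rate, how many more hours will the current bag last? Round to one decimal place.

Initial rate:
Dose = 11 ng/kg/min × 64 kg = 704 ng/min
704 ng/min × 60 min/hr = 42240 ng/hr
Concentration = 465 mcg ÷ 444 mL = 1.047297 mcg/mL = 1047.297 ng/mL
Rate = 42240 ng/hr ÷ 1047.297 ng/mL = 40.33239 mL/hr
Volume infused so far = 40.33239 mL/hr × 7 hr = 282.3267 mL
Volume remaining = 444 − 282.3267 = 161.6733 mL
New rate:
Dose = 4 ng/kg/min × 64 kg = 256 ng/min
256 ng/min × 60 min/hr = 15360 ng/hr
Rate = 15360 ng/hr ÷ 1047.297 ng/mL = 14.66632 mL/hr
Time remaining = 161.6733 mL ÷ 14.66632 mL/hr = 11.02344 hr

11.0 hours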